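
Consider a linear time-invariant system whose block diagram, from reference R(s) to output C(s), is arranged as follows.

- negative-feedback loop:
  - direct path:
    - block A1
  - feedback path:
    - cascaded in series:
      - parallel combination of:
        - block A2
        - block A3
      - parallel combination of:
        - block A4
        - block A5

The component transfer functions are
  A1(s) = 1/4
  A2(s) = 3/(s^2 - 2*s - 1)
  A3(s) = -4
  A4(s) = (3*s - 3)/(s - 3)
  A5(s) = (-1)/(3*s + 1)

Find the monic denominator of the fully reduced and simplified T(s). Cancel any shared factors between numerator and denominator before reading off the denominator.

Step 1. add A2, A3 (parallel); result (-4*s^2 + 8*s + 7)/(s^2 - 2*s - 1)
Step 2. reduce the parallel group A4, A5; result (9*s^2 - 7*s)/(3*s^2 - 8*s - 3)
Step 3. reduce the series chain (A2+A3), (A4+A5); result (-36*s^4 + 100*s^3 + 7*s^2 - 49*s)/(3*s^4 - 14*s^3 + 10*s^2 + 14*s + 3)
Step 4. apply the feedback formula to A1, ((A2+A3)*(A4+A5)); result (-3*s^4 + 14*s^3 - 10*s^2 - 14*s - 3)/(24*s^4 - 44*s^3 - 47*s^2 - 7*s - 12)
T(s) is the step-4 result (common factors already cancelled). Leading coefficient of the denominator: 24. Divide through by 24 for the monic polynomial.

Answer: s^4 - 11*s^3/6 - 47*s^2/24 - 7*s/24 - 1/2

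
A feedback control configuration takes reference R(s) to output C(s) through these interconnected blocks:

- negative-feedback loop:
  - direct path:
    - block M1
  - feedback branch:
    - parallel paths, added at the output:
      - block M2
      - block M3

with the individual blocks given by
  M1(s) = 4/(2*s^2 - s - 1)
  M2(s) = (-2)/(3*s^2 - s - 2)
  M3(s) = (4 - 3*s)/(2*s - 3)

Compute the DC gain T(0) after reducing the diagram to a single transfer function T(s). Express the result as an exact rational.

1. add M2, M3 (parallel) gives (-9*s^3 + 15*s^2 - 2*s - 2)/(6*s^3 - 11*s^2 - s + 6)
2. close the feedback loop around M1, (M2+M3) gives (24*s^3 - 44*s^2 - 4*s + 24)/(12*s^5 - 28*s^4 - 33*s^3 + 84*s^2 - 13*s - 14)
Evaluating the step-2 result (the overall T(s)) at s = 0 gives T(0) = 24/(-14) = -12/7.

Final answer: -12/7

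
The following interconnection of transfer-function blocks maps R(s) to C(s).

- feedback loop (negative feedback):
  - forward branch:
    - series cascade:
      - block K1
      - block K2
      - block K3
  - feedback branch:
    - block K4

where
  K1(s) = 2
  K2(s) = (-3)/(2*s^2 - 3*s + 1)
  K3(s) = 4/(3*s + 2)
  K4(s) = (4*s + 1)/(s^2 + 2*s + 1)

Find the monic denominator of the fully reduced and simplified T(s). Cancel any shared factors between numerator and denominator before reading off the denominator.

Reducing step by step:

Step 1. reduce the series chain K1, K2, K3: (-24)/(6*s^3 - 5*s^2 - 3*s + 2)
Step 2. collapse the loop ((K1*K2*K3) forward, K4 return): (-24*s^2 - 48*s - 24)/(6*s^5 + 7*s^4 - 7*s^3 - 9*s^2 - 95*s - 22)
The result of step 2 is T(s) in lowest terms. Its denominator has leading coefficient 6; dividing the denominator through by 6 makes it monic.

Answer: s^5 + 7*s^4/6 - 7*s^3/6 - 3*s^2/2 - 95*s/6 - 11/3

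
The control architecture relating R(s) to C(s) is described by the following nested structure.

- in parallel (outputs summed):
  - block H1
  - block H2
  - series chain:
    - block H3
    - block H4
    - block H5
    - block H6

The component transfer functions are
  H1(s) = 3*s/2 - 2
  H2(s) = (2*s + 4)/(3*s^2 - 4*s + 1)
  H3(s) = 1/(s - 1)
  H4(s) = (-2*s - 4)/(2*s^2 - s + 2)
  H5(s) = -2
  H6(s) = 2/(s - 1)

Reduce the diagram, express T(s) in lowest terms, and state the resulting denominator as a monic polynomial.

Answer: s^5 - 17*s^4/6 + 23*s^3/6 - 7*s^2/2 + 11*s/6 - 1/3

Working:
Step 1: series reduction of H3, H4, H5, H6 -> (8*s + 16)/(2*s^4 - 5*s^3 + 6*s^2 - 5*s + 2)
Step 2: parallel reduction of H1, H2, (H3*H4*H5*H6) -> (18*s^6 - 75*s^5 + 145*s^4 - 151*s^3 + 153*s^2 + 46*s - 40)/(12*s^5 - 34*s^4 + 46*s^3 - 42*s^2 + 22*s - 4)
No further cancellation is possible in the step-2 result, so that is T(s). Its denominator becomes monic after dividing by the leading coefficient 12.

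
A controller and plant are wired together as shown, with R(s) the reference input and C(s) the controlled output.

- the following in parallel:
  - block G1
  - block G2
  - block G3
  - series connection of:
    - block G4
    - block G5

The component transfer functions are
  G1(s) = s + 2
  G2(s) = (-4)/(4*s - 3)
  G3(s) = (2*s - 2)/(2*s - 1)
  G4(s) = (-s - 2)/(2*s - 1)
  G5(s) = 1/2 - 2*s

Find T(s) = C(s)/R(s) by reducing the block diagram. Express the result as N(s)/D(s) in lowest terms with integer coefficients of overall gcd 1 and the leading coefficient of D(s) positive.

(1) cascade G4, G5: (4*s^2 + 7*s - 2)/(4*s - 2)
(2) reduce the parallel group G1, G2, G3, (G4*G5); the result is T(s) itself (integer coefficients, no common factor, positive leading denominator coefficient)

Answer: (32*s^3 + 44*s^2 - 107*s + 38)/(16*s^2 - 20*s + 6)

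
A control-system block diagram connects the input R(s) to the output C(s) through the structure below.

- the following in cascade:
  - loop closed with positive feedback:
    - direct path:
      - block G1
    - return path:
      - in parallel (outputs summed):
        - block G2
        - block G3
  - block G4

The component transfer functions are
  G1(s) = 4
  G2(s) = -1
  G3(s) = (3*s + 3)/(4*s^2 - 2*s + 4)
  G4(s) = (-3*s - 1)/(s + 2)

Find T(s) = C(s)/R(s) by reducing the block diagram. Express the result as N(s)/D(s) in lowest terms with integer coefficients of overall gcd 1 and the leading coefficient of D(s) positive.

Step 1. add G2, G3 (parallel): (-4*s^2 + 5*s - 1)/(4*s^2 - 2*s + 4)
Step 2. reduce the feedback loop with forward G1 and return (G2+G3): (8*s^2 - 4*s + 8)/(10*s^2 - 11*s + 4)
Step 3. series reduction of [G1/(1-G1*(G2+G3))], G4: this yields T(s), and no further normalization is needed

Hence the answer: (-24*s^3 + 4*s^2 - 20*s - 8)/(10*s^3 + 9*s^2 - 18*s + 8)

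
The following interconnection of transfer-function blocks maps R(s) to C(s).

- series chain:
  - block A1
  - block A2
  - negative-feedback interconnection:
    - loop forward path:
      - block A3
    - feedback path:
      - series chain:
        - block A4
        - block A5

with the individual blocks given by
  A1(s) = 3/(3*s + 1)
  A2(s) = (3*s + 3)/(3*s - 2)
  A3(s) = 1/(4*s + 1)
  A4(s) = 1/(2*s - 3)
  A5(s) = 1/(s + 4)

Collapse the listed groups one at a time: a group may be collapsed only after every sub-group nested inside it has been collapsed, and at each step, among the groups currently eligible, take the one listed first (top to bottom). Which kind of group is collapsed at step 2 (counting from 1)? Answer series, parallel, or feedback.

(1) series reduction of A4, A5
(2) feedback reduction of A3, (A4*A5)
(3) cascade A1, A2, [A3/(1+A3*(A4*A5))]
The group at step 2 is a feedback group.

Final answer: feedback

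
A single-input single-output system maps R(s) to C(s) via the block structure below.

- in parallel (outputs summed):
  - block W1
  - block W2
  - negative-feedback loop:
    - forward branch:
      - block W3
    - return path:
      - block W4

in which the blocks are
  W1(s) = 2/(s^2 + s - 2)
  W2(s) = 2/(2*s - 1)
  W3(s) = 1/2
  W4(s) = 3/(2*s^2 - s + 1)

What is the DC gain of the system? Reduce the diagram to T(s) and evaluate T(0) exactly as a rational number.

The answer is -14/5.

Reasoning:
[1] feedback reduction of W3, W4: (2*s^2 - s + 1)/(4*s^2 - 2*s + 5)
[2] parallel reduction of W1, W2, [W3/(1+W3*W4)]: (4*s^5 + 8*s^4 + 11*s^3 - 16*s^2 + 35*s - 28)/(8*s^5 - 12*s^3 + 23*s^2 - 29*s + 10)
Evaluating the step-2 result (the overall T(s)) at s = 0 gives T(0) = -28/10 = -14/5.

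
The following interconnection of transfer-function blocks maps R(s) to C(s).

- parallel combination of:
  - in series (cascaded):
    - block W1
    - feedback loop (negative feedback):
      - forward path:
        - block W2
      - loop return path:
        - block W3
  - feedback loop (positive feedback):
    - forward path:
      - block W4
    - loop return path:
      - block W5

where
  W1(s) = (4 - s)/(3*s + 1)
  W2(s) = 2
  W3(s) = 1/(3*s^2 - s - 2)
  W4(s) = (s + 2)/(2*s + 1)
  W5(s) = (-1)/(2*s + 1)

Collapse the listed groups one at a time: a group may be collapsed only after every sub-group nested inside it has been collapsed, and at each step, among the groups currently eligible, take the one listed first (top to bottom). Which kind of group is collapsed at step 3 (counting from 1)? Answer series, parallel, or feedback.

Reducing step by step:

(1) close the feedback loop around W2, W3
(2) multiply W1, [W2/(1+W2*W3)] (series)
(3) collapse the loop (W4 forward, W5 return)
(4) sum the parallel branches (W1*[W2/(1+W2*W3)]), [W4/(1-W4*W5)]
Step 3 collapses a feedback group.

Answer: feedback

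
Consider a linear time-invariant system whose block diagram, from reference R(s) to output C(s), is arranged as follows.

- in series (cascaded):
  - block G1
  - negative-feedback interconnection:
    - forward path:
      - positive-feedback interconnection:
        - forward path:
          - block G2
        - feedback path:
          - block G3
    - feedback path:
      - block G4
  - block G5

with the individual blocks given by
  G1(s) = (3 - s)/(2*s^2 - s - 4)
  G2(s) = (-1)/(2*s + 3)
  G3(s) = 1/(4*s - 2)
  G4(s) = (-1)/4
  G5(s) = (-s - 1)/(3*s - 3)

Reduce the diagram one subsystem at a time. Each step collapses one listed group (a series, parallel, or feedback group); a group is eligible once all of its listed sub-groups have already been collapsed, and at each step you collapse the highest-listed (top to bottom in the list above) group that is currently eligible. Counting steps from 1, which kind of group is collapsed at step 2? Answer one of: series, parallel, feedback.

Answer: feedback

Working:
Step 1 - reduce the feedback loop with forward G2 and return G3
Step 2 - reduce the feedback loop with forward [G2/(1-G2*G3)] and return G4
Step 3 - reduce the series chain G1, [[G2/(1-G2*G3)]/(1+[G2/(1-G2*G3)]*G4)], G5
Step 2 collapses a feedback group.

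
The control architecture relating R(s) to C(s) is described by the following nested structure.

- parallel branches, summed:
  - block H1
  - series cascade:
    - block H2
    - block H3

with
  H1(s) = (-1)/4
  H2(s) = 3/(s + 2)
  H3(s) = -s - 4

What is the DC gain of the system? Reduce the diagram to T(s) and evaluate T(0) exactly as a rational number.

Step 1: series reduction of H2, H3, giving (-3*s - 12)/(s + 2)
Step 2: add H1, (H2*H3) (parallel), giving (-13*s - 50)/(4*s + 8)
Step 2 gives the overall T(s). Then T(0) = -50/8 = -25/4.

Therefore the answer is -25/4.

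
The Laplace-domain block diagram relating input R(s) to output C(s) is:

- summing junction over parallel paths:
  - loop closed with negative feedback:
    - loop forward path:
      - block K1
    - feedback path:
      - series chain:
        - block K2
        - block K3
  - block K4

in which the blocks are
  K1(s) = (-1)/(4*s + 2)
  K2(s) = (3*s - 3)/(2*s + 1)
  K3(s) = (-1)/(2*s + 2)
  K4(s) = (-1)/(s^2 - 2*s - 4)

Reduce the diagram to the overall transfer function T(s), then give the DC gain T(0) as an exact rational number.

[1] combine K2, K3 in series; result (3 - 3*s)/(4*s^2 + 6*s + 2)
[2] close the feedback loop around K1, (K2*K3); result (-4*s^2 - 6*s - 2)/(16*s^3 + 32*s^2 + 23*s + 1)
[3] sum the parallel branches [K1/(1+K1*(K2*K3))], K4; result (-4*s^4 - 14*s^3 - 6*s^2 + 5*s + 7)/(16*s^5 - 105*s^3 - 173*s^2 - 94*s - 4)
DC gain: substitute s = 0 into T(s) from step 3: T(0) = 7/(-4) = -7/4.

Answer: -7/4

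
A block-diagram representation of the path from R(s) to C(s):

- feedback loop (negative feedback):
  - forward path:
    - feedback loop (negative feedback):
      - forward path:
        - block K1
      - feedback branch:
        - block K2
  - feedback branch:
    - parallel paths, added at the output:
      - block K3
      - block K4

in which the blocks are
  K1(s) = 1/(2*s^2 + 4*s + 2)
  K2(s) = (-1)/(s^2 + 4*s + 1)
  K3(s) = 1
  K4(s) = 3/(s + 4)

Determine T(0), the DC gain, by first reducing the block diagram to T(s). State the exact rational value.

Answer: 4/11

Working:
1. reduce the feedback loop with forward K1 and return K2; result (s^2 + 4*s + 1)/(2*s^4 + 12*s^3 + 20*s^2 + 12*s + 1)
2. combine K3, K4 in parallel; result (s + 7)/(s + 4)
3. close the feedback loop around [K1/(1+K1*K2)], (K3+K4); result (s^3 + 8*s^2 + 17*s + 4)/(2*s^5 + 20*s^4 + 69*s^3 + 103*s^2 + 78*s + 11)
Step 3 gives the overall T(s). Then T(0) = 4/11.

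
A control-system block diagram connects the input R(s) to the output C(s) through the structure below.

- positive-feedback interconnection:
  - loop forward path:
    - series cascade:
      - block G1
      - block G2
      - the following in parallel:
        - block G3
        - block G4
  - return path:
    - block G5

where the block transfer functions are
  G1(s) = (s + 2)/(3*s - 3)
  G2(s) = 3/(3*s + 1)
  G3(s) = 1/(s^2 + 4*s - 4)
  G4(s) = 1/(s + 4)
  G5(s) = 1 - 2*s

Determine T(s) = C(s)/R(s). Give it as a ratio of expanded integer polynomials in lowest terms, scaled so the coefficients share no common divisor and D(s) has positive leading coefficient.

Answer: (s^3 + 7*s^2 + 10*s)/(3*s^5 + 24*s^4 + 32*s^3 - 67*s^2 + 10*s + 16)

Working:
[1] add G3, G4 (parallel) gives (s^2 + 5*s)/(s^3 + 8*s^2 + 12*s - 16)
[2] combine G1, G2, (G3+G4) in series gives (s^3 + 7*s^2 + 10*s)/(3*s^5 + 22*s^4 + 19*s^3 - 80*s^2 + 20*s + 16)
[3] apply the feedback formula to (G1*G2*(G3+G4)), G5, giving the overall T(s)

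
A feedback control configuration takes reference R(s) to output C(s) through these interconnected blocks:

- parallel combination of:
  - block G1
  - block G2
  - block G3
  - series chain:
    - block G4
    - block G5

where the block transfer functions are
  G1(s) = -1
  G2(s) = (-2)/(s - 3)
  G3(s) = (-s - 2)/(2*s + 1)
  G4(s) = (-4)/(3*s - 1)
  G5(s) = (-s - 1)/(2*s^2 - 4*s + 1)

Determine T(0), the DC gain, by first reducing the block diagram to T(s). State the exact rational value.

Step 1: cascade G4, G5; result (4*s + 4)/(6*s^3 - 14*s^2 + 7*s - 1)
Step 2: sum the parallel branches G1, G2, G3, (G4*G5); result (-18*s^5 + 54*s^4 + s^3 - 93*s^2 + 15*s - 19)/(12*s^5 - 58*s^4 + 66*s^3 + 5*s^2 - 16*s + 3)
Step 2 gives the overall T(s). Then T(0) = -19/3.

Therefore the answer is -19/3.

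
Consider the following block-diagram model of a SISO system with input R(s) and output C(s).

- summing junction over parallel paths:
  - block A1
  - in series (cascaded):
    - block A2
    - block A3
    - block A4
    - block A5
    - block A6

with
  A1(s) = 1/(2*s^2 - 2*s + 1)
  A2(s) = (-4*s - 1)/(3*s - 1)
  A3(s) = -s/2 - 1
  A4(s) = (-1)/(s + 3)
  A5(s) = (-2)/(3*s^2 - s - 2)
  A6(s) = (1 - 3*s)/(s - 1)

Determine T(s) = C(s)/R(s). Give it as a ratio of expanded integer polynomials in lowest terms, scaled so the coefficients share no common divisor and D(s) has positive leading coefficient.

The answer is (-5*s^4 - 5*s^3 - 3*s^2 - 6*s + 4)/(6*s^6 + 4*s^5 - 33*s^4 + 29*s^3 + s^2 - 13*s + 6).

Reasoning:
Step 1 - combine A2, A3, A4, A5, A6 in series -> (-4*s^2 - 9*s - 2)/(3*s^4 + 5*s^3 - 13*s^2 - s + 6)
Step 2 - reduce the parallel group A1, (A2*A3*A4*A5*A6) - this is the overall T(s), already in the required normalized form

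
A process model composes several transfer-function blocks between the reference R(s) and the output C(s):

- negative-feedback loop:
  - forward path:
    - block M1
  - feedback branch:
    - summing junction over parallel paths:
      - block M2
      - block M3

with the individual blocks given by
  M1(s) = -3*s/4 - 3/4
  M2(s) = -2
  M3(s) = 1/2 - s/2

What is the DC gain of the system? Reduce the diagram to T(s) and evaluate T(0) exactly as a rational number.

Step 1 - sum the parallel branches M2, M3, giving -s/2 - 3/2
Step 2 - reduce the feedback loop with forward M1 and return (M2+M3), giving (-6*s - 6)/(3*s^2 + 12*s + 17)
Step 2 gives the overall T(s). Then T(0) = -6/17.

Hence the answer: -6/17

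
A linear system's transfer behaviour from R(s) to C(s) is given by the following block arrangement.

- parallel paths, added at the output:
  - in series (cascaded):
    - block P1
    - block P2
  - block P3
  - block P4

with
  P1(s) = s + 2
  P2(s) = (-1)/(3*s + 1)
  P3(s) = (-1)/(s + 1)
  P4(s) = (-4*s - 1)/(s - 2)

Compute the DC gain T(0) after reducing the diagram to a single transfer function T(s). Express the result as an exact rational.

Reducing step by step:

(1) cascade P1, P2, giving (-s - 2)/(3*s + 1)
(2) reduce the parallel group (P1*P2), P3, P4, giving (-13*s^3 - 23*s^2 + s + 5)/(3*s^3 - 2*s^2 - 7*s - 2)
Step 2 gives the overall T(s). Then T(0) = 5/(-2) = -5/2.

Answer: -5/2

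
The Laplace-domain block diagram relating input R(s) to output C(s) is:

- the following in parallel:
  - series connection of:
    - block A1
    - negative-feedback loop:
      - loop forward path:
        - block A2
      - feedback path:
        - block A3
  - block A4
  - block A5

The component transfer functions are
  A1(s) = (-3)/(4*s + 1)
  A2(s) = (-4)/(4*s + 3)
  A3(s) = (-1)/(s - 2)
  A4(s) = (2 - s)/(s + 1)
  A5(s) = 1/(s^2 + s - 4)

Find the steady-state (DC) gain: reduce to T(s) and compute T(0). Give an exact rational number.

Step 1. apply the feedback formula to A2, A3 gives (8 - 4*s)/(4*s^2 - 5*s - 2)
Step 2. multiply A1, [A2/(1+A2*A3)] (series) gives (12*s - 24)/(16*s^3 - 16*s^2 - 13*s - 2)
Step 3. parallel reduction of (A1*[A2/(1+A2*A3)]), A4, A5 gives (-16*s^6 + 32*s^5 + 121*s^4 - 235*s^3 - 65*s^2 + 101*s + 110)/(16*s^6 + 16*s^5 - 93*s^4 - 44*s^3 + 99*s^2 + 58*s + 8)
Evaluating the step-3 result (the overall T(s)) at s = 0 gives T(0) = 110/8 = 55/4.

Answer: 55/4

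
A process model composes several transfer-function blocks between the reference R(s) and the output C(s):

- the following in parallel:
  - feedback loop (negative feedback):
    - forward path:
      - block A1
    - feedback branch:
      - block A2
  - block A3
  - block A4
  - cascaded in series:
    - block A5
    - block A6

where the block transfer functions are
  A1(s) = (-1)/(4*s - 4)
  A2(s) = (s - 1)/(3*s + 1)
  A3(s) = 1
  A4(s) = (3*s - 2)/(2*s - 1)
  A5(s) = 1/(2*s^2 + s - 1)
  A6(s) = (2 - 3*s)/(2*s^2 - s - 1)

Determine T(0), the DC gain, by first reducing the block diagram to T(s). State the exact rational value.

The answer is 16/3.

Reasoning:
1. close the feedback loop around A1, A2 -> (-3*s - 1)/(12*s^2 - 9*s - 3)
2. combine A5, A6 in series -> (2 - 3*s)/(4*s^4 - 5*s^2 + 1)
3. reduce the parallel group [A1/(1+A1*A2)], A3, A4, (A5*A6) -> (120*s^5 + 6*s^4 - 175*s^3 - 64*s^2 + 58*s + 16)/(48*s^5 + 12*s^4 - 60*s^3 - 15*s^2 + 12*s + 3)
Evaluating the step-3 result (the overall T(s)) at s = 0 gives T(0) = 16/3.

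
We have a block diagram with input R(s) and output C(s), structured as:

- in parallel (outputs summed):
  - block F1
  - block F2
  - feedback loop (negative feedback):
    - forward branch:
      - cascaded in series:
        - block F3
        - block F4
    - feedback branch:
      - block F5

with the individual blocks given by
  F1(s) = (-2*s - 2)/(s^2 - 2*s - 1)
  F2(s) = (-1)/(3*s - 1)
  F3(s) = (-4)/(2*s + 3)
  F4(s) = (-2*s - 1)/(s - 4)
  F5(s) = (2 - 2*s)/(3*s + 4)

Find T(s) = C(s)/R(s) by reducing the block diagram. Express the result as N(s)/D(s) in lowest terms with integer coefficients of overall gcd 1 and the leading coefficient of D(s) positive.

Step 1: series reduction of F3, F4 gives (8*s + 4)/(2*s^2 - 5*s - 12)
Step 2: reduce the feedback loop with forward (F3*F4) and return F5 gives (24*s^2 + 44*s + 16)/(6*s^3 - 23*s^2 - 48*s - 40)
Step 3: parallel reduction of F1, F2, [(F3*F4)/(1+(F3*F4)*F5)] - this is the overall T(s), already in the required normalized form

Final answer: (30*s^5 + 113*s^4 + 116*s^3 + 175*s^2 - 36*s - 104)/(18*s^6 - 111*s^5 + 11*s^4 + 245*s^3 + 305*s^2 - 8*s - 40)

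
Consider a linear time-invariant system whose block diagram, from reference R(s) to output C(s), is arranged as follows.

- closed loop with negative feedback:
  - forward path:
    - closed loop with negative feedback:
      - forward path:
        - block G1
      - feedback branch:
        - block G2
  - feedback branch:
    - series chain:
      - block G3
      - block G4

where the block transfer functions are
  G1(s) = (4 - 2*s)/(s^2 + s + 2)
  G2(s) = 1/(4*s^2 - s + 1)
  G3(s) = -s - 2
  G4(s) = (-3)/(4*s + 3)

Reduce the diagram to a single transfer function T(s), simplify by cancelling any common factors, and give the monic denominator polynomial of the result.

Reducing step by step:

(1) reduce the feedback loop with forward G1 and return G2 -> (-8*s^3 + 18*s^2 - 6*s + 4)/(4*s^4 + 3*s^3 + 8*s^2 - 3*s + 6)
(2) combine G3, G4 in series -> (3*s + 6)/(4*s + 3)
(3) close the feedback loop around [G1/(1+G1*G2)], (G3*G4) -> (-32*s^4 + 48*s^3 + 30*s^2 - 2*s + 12)/(16*s^5 + 47*s^3 + 102*s^2 - 9*s + 42)
That last expression is T(s), already simplified. Scaling its denominator by 1/16 (the reciprocal of the leading coefficient) yields the monic denominator.

Answer: s^5 + 47*s^3/16 + 51*s^2/8 - 9*s/16 + 21/8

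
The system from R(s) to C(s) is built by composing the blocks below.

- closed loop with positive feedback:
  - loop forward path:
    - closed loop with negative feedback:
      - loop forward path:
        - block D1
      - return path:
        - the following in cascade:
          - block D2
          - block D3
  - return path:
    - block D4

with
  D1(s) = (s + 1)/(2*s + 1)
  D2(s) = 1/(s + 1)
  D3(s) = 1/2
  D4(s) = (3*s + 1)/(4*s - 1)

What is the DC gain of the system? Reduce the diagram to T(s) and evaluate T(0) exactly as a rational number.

[1] series reduction of D2, D3, giving 1/(2*s + 2)
[2] collapse the loop (D1 forward, (D2*D3) return), giving (2*s + 2)/(4*s + 3)
[3] apply the feedback formula to [D1/(1+D1*(D2*D3))], D4, giving (8*s^2 + 6*s - 2)/(10*s^2 - 5)
Evaluating the step-3 result (the overall T(s)) at s = 0 gives T(0) = -2/(-5) = 2/5.

Answer: 2/5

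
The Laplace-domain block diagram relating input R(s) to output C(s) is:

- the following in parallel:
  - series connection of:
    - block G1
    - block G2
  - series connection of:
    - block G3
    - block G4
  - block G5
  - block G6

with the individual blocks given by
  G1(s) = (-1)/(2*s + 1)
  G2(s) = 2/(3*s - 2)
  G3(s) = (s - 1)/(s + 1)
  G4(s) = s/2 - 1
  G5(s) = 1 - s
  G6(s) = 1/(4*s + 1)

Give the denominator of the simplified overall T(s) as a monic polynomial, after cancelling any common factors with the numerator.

Step 1: reduce the series chain G1, G2; result (-2)/(6*s^2 - s - 2)
Step 2: multiply G3, G4 (series); result (s^2 - 3*s + 2)/(2*s + 2)
Step 3: combine (G1*G2), (G3*G4), G5, G6 in parallel; result (-24*s^5 - 74*s^4 + 111*s^3 + 31*s^2 - 56*s - 16)/(48*s^4 + 52*s^3 - 14*s^2 - 22*s - 4)
T(s) is the step-3 result (common factors already cancelled). Leading coefficient of the denominator: 48. Divide through by 48 for the monic polynomial.

Therefore the answer is s^4 + 13*s^3/12 - 7*s^2/24 - 11*s/24 - 1/12.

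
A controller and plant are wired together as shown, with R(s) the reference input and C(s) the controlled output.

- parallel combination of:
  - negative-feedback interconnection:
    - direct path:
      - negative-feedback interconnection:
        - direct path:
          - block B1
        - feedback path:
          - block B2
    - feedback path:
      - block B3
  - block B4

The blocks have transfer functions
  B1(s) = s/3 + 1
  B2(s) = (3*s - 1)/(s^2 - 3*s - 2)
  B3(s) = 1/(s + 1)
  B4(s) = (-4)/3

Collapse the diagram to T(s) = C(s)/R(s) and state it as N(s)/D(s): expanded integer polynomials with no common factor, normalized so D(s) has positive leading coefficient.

The answer is (3*s^4 - 25*s^3 - 53*s^2 + 33*s + 42)/(21*s^3 + 15*s^2 - 63*s - 45).

Reasoning:
[1] apply the feedback formula to B1, B2: (s^3 - 11*s - 6)/(6*s^2 - s - 9)
[2] reduce the feedback loop with forward [B1/(1+B1*B2)] and return B3: (s^4 + s^3 - 11*s^2 - 17*s - 6)/(7*s^3 + 5*s^2 - 21*s - 15)
[3] parallel reduction of [[B1/(1+B1*B2)]/(1+[B1/(1+B1*B2)]*B3)], B4: this yields T(s), and no further normalization is needed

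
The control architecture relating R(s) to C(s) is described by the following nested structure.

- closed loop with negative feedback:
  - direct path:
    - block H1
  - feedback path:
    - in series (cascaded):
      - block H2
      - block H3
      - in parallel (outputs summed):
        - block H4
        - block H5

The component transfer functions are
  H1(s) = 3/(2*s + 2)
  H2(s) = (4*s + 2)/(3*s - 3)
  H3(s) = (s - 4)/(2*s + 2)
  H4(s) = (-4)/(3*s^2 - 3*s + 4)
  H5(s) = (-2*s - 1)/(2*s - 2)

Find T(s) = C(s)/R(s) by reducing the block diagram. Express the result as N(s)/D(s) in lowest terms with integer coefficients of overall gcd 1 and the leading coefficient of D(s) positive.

Step 1. add H4, H5 (parallel); result (-6*s^3 + 3*s^2 - 13*s + 4)/(6*s^3 - 12*s^2 + 14*s - 8)
Step 2. cascade H2, H3, (H4+H5); result (-12*s^5 + 48*s^4 - 23*s^3 + 87*s^2 + 24*s - 16)/(18*s^5 - 36*s^4 + 24*s^3 + 12*s^2 - 42*s + 24)
Step 3. close the feedback loop around H1, (H2*H3*(H4+H5)) - this is the overall T(s), already in the required normalized form

Final answer: (18*s^5 - 36*s^4 + 24*s^3 + 12*s^2 - 42*s + 24)/(12*s^6 - 24*s^5 + 40*s^4 + s^3 + 67*s^2 + 12*s)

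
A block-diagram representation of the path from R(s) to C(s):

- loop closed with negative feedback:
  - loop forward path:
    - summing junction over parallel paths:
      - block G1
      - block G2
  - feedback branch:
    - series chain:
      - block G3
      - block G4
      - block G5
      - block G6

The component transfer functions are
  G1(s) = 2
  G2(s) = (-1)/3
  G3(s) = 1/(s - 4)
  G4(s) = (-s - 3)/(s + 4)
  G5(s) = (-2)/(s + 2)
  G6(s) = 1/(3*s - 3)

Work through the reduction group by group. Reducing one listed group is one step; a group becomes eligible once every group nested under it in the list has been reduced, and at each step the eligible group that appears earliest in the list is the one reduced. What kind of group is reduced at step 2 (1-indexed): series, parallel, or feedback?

Answer: series

Working:
1. reduce the parallel group G1, G2
2. series reduction of G3, G4, G5, G6
3. reduce the feedback loop with forward (G1+G2) and return (G3*G4*G5*G6)
So the answer for step 2 is series.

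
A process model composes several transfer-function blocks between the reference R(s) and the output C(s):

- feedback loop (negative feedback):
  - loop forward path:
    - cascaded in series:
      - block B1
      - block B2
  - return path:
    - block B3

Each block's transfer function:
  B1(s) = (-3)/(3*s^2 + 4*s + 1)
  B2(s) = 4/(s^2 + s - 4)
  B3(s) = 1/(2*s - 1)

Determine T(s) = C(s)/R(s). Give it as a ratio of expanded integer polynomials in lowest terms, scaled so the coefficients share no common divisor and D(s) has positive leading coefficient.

[1] reduce the series chain B1, B2 gives (-12)/(3*s^4 + 7*s^3 - 7*s^2 - 15*s - 4)
[2] collapse the loop ((B1*B2) forward, B3 return) - this is the overall T(s), already in the required normalized form

Hence the answer: (12 - 24*s)/(6*s^5 + 11*s^4 - 21*s^3 - 23*s^2 + 7*s - 8)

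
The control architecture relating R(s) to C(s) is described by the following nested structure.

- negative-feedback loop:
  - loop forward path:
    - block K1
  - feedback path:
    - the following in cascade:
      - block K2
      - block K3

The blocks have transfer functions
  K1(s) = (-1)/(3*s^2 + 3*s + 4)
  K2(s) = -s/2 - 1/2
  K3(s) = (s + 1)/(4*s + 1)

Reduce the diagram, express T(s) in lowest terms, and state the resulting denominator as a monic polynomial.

The answer is s^3 + 31*s^2/24 + 5*s/3 + 3/8.

Reasoning:
Step 1 - series reduction of K2, K3: (-s^2 - 2*s - 1)/(8*s + 2)
Step 2 - collapse the loop (K1 forward, (K2*K3) return): (-8*s - 2)/(24*s^3 + 31*s^2 + 40*s + 9)
That last expression is T(s), already simplified. Scaling its denominator by 1/24 (the reciprocal of the leading coefficient) yields the monic denominator.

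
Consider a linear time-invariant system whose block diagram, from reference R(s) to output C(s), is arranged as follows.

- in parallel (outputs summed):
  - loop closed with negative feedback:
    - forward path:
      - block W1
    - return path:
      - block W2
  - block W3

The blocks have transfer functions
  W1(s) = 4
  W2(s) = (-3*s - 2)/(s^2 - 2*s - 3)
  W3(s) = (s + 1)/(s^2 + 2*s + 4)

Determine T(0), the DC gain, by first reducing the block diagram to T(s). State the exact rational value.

Step 1 - close the feedback loop around W1, W2 = (4*s^2 - 8*s - 12)/(s^2 - 14*s - 11)
Step 2 - combine [W1/(1+W1*W2)], W3 in parallel = (4*s^4 + s^3 - 25*s^2 - 81*s - 59)/(s^4 - 12*s^3 - 35*s^2 - 78*s - 44)
The step-2 result is T(s). Setting s = 0: T(0) = -59/(-44) = 59/44.

Final answer: 59/44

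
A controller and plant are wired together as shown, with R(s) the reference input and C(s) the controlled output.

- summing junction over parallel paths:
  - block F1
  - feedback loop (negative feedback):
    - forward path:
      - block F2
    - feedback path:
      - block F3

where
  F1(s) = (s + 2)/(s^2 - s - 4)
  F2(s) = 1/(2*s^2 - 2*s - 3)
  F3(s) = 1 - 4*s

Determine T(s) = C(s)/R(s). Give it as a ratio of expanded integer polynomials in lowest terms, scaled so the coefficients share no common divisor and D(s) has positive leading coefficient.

Step 1 - apply the feedback formula to F2, F3: 1/(2*s^2 - 6*s - 2)
Step 2 - combine F1, [F2/(1+F2*F3)] in parallel, giving the overall T(s)

Hence the answer: (2*s^3 - s^2 - 15*s - 8)/(2*s^4 - 8*s^3 - 4*s^2 + 26*s + 8)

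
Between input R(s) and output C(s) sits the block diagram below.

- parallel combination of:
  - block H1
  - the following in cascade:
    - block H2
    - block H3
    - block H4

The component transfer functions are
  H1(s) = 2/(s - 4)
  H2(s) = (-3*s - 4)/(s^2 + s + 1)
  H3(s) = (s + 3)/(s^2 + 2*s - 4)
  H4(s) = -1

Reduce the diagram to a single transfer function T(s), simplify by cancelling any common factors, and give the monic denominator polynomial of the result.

First reduce the diagram to T(s).

(1) cascade H2, H3, H4 -> (3*s^2 + 13*s + 12)/(s^4 + 3*s^3 - s^2 - 2*s - 4)
(2) parallel reduction of H1, (H2*H3*H4) -> (2*s^4 + 9*s^3 - s^2 - 44*s - 56)/(s^5 - s^4 - 13*s^3 + 2*s^2 + 4*s + 16)
Step 2 gives the fully reduced T(s), with no common factor left to cancel. The denominator is already monic (leading coefficient 1).

Answer: s^5 - s^4 - 13*s^3 + 2*s^2 + 4*s + 16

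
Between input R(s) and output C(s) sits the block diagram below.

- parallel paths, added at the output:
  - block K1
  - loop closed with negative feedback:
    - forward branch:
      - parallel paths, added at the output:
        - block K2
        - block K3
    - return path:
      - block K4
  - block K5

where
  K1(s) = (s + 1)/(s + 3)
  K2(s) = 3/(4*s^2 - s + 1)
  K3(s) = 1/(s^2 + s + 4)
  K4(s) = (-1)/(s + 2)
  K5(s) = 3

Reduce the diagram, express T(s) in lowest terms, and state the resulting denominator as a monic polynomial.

First reduce the diagram to T(s).

Step 1. parallel reduction of K2, K3 = (7*s^2 + 2*s + 13)/(4*s^4 + 3*s^3 + 16*s^2 - 3*s + 4)
Step 2. reduce the feedback loop with forward (K2+K3) and return K4 = (7*s^3 + 16*s^2 + 17*s + 26)/(4*s^5 + 11*s^4 + 22*s^3 + 22*s^2 - 4*s - 5)
Step 3. add K1, [(K2+K3)/(1+(K2+K3)*K4)], K5 (parallel) = (16*s^6 + 84*s^5 + 205*s^4 + 345*s^3 + 269*s^2 + 17*s + 28)/(4*s^6 + 23*s^5 + 55*s^4 + 88*s^3 + 62*s^2 - 17*s - 15)
Step 3 gives the fully reduced T(s), with no common factor left to cancel. The denominator's leading coefficient is 4, so divide each of its coefficients by 4 to get the monic form.

Answer: s^6 + 23*s^5/4 + 55*s^4/4 + 22*s^3 + 31*s^2/2 - 17*s/4 - 15/4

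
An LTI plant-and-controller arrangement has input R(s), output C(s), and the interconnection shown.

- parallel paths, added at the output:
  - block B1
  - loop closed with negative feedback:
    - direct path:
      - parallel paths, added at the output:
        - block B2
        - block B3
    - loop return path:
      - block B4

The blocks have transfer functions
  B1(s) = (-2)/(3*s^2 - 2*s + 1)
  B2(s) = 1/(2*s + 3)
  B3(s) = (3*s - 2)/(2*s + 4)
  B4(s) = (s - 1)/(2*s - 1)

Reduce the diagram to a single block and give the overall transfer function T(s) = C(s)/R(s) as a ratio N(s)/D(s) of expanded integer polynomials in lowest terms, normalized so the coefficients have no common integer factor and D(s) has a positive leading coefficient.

Answer: (36*s^5 - 65*s^3 - 14*s^2 - 17*s + 22)/(42*s^5 + 47*s^4 - 33*s^3 - 7*s^2 + 21*s - 10)

Working:
Step 1. sum the parallel branches B2, B3 = (6*s^2 + 7*s - 2)/(4*s^2 + 14*s + 12)
Step 2. apply the feedback formula to (B2+B3), B4 = (12*s^3 + 8*s^2 - 11*s + 2)/(14*s^3 + 25*s^2 + s - 10)
Step 3. reduce the parallel group B1, [(B2+B3)/(1+(B2+B3)*B4)], which is the overall transfer function T(s) = C(s)/R(s) in lowest terms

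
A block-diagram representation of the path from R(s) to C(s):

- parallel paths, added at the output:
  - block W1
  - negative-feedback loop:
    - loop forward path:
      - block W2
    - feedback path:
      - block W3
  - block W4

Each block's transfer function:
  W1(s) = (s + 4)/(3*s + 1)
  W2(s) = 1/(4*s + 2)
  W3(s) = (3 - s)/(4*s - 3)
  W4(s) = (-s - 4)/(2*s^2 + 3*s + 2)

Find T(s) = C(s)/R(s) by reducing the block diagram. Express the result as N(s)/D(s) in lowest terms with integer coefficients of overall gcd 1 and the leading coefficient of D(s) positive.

1. close the feedback loop around W2, W3 gives (4*s - 3)/(16*s^2 - 5*s - 3)
2. add W1, [W2/(1+W2*W3)], W4 (parallel): this yields T(s), and no further normalization is needed

Therefore the answer is (32*s^5 + 142*s^4 - 4*s^3 + 38*s^2 - 42*s - 18)/(96*s^5 + 146*s^4 + 71*s^3 - 46*s^2 - 37*s - 6).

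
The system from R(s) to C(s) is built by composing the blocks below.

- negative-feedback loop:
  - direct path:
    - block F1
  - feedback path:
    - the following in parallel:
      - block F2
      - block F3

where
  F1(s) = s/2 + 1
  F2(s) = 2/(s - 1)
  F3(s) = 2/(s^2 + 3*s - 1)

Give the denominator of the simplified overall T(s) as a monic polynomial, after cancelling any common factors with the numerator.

1. combine F2, F3 in parallel gives (2*s^2 + 8*s - 4)/(s^3 + 2*s^2 - 4*s + 1)
2. collapse the loop (F1 forward, (F2+F3) return) gives (s^4 + 4*s^3 - 7*s + 2)/(4*s^3 + 16*s^2 + 4*s - 6)
The result of step 2 is T(s) in lowest terms. Its denominator has leading coefficient 4; dividing the denominator through by 4 makes it monic.

Answer: s^3 + 4*s^2 + s - 3/2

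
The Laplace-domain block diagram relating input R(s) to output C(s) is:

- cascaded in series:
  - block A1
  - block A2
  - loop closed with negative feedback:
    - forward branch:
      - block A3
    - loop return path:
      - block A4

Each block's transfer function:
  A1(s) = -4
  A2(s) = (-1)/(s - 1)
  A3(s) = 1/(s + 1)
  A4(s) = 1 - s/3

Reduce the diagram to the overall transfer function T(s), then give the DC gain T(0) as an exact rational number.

Step 1: reduce the feedback loop with forward A3 and return A4; result 3/(2*s + 6)
Step 2: series reduction of A1, A2, [A3/(1+A3*A4)]; result 6/(s^2 + 2*s - 3)
Step 2 gives the overall T(s). Then T(0) = 6/(-3) = -2.

Therefore the answer is -2.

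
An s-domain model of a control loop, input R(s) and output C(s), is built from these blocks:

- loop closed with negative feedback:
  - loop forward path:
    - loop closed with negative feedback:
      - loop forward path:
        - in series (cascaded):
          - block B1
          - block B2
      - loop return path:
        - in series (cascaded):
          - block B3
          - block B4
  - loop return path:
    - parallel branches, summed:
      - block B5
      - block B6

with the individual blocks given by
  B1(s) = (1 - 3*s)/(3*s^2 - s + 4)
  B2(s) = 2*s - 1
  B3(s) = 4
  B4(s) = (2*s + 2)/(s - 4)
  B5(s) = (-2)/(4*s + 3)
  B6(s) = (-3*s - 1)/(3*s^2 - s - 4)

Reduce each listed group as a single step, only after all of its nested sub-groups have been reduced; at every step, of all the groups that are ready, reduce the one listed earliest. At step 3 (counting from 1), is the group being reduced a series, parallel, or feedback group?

Step 1. cascade B1, B2
Step 2. cascade B3, B4
Step 3. feedback reduction of (B1*B2), (B3*B4)
Step 4. parallel reduction of B5, B6
Step 5. collapse the loop ([(B1*B2)/(1+(B1*B2)*(B3*B4))] forward, (B5+B6) return)
So the answer for step 3 is feedback.

Answer: feedback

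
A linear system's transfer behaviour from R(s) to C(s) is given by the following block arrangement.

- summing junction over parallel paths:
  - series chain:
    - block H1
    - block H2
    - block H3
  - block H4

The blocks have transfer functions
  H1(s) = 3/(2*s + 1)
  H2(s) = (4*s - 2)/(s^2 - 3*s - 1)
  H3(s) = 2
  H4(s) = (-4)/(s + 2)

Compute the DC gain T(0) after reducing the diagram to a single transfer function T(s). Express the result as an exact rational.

The answer is 10.

Reasoning:
Step 1: multiply H1, H2, H3 (series); result (24*s - 12)/(2*s^3 - 5*s^2 - 5*s - 1)
Step 2: reduce the parallel group (H1*H2*H3), H4; result (-8*s^3 + 44*s^2 + 56*s - 20)/(2*s^4 - s^3 - 15*s^2 - 11*s - 2)
The step-2 result is T(s). Setting s = 0: T(0) = -20/(-2) = 10.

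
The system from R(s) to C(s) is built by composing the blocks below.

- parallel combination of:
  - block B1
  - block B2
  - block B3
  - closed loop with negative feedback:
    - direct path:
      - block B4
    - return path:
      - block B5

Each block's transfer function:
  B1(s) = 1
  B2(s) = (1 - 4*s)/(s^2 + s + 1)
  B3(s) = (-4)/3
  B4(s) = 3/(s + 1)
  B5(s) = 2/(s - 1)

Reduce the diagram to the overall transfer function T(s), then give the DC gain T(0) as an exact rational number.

Reducing step by step:

(1) reduce the feedback loop with forward B4 and return B5 gives (3*s - 3)/(s^2 + 5)
(2) combine B1, B2, B3, [B4/(1+B4*B5)] in parallel gives (-s^4 - 4*s^3 - 3*s^2 - 65*s + 1)/(3*s^4 + 3*s^3 + 18*s^2 + 15*s + 15)
The step-2 result is T(s). Setting s = 0: T(0) = 1/15.

Answer: 1/15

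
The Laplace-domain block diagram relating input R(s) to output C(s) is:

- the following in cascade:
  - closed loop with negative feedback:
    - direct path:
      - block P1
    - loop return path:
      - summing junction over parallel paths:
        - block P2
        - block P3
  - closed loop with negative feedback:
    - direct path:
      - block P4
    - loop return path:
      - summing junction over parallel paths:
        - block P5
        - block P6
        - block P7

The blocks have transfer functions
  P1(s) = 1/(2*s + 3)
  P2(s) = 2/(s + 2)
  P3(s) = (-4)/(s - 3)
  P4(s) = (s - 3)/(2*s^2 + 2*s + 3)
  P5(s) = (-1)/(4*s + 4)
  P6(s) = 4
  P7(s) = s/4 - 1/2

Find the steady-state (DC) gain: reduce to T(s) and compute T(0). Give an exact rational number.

Reducing step by step:

Step 1 - combine P2, P3 in parallel -> (-2*s - 14)/(s^2 - s - 6)
Step 2 - close the feedback loop around P1, (P2+P3) -> (s^2 - s - 6)/(2*s^3 + s^2 - 17*s - 32)
Step 3 - combine P5, P6, P7 in parallel -> (s^2 + 15*s + 13)/(4*s + 4)
Step 4 - feedback reduction of P4, (P5+P6+P7) -> (4*s^2 - 8*s - 12)/(9*s^3 + 28*s^2 - 12*s - 27)
Step 5 - reduce the series chain [P1/(1+P1*(P2+P3))], [P4/(1+P4*(P5+P6+P7))] -> (4*s^4 - 12*s^3 - 28*s^2 + 60*s + 72)/(18*s^6 + 65*s^5 - 149*s^4 - 830*s^3 - 719*s^2 + 843*s + 864)
Step 5 gives the overall T(s). Then T(0) = 72/864 = 1/12.

Answer: 1/12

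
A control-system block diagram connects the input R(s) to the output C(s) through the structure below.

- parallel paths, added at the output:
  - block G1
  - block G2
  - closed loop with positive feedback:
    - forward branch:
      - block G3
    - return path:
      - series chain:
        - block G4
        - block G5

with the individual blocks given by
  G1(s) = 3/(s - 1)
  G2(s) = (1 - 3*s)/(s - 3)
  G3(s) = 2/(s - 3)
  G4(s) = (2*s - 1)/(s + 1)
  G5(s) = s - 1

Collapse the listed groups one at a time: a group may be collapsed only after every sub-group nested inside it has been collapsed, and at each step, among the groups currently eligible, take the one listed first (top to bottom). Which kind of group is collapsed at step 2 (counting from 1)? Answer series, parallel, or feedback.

Step 1 - reduce the series chain G4, G5
Step 2 - close the feedback loop around G3, (G4*G5)
Step 3 - add G1, G2, [G3/(1-G3*(G4*G5))] (parallel)
The group at step 2 is a feedback group.

Final answer: feedback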